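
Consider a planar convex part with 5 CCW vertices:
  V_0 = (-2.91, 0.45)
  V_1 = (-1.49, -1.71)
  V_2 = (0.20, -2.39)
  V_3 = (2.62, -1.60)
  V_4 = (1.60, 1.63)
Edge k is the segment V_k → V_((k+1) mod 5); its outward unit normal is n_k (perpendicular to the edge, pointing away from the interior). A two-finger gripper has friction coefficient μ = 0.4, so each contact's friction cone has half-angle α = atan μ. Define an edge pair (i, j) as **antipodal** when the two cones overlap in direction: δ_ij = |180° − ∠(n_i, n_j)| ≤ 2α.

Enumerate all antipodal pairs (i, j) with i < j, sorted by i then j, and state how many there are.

α = atan 0.4 = 21.80°;  2α = 43.60°
n_0 = (-0.8356, -0.5493)
n_1 = (-0.3733, -0.9277)
n_2 = (+0.3103, -0.9506)
n_3 = (+0.9536, +0.3011)
n_4 = (-0.2531, +0.9674)
  (0,1): δ = 145.24°  ·
  (0,2): δ = 105.24°  ·
  (0,3): δ = 15.80°  ✓
  (0,4): δ = 71.34°  ·
  (1,2): δ = 140.00°  ·
  (1,3): δ = 50.56°  ·
  (1,4): δ = 36.58°  ✓
  (2,3): δ = 90.55°  ·
  (2,4): δ = 3.42°  ✓
  (3,4): δ = 92.86°  ·
antipodal pairs: 3

count = 3; pairs: (0,3), (1,4), (2,4)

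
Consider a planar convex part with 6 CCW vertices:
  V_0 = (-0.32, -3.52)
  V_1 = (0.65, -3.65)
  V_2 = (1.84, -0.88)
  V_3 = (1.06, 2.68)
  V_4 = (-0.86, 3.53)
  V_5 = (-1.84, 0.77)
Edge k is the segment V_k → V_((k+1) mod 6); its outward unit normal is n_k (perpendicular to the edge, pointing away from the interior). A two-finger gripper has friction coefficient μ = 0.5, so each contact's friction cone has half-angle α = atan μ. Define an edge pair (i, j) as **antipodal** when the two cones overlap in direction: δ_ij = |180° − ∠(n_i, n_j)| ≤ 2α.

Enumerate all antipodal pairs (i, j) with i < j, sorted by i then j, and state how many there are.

α = atan 0.5 = 26.57°;  2α = 53.13°
n_0 = (-0.1328, -0.9911)
n_1 = (+0.9188, -0.3947)
n_2 = (+0.9768, +0.2140)
n_3 = (+0.4048, +0.9144)
n_4 = (-0.9424, +0.3346)
n_5 = (-0.9426, -0.3340)
  (0,1): δ = 105.62°  ·
  (0,2): δ = 70.01°  ·
  (0,3): δ = 16.25°  ✓
  (0,4): δ = 78.08°  ·
  (0,5): δ = 117.14°  ·
  (1,2): δ = 144.39°  ·
  (1,3): δ = 90.63°  ·
  (1,4): δ = 3.70°  ✓
  (1,5): δ = 42.76°  ✓
  (2,3): δ = 126.24°  ·
  (2,4): δ = 31.91°  ✓
  (2,5): δ = 7.15°  ✓
  (3,4): δ = 85.67°  ·
  (3,5): δ = 46.61°  ✓
  (4,5): δ = 140.94°  ·
antipodal pairs: 6

count = 6; pairs: (0,3), (1,4), (1,5), (2,4), (2,5), (3,5)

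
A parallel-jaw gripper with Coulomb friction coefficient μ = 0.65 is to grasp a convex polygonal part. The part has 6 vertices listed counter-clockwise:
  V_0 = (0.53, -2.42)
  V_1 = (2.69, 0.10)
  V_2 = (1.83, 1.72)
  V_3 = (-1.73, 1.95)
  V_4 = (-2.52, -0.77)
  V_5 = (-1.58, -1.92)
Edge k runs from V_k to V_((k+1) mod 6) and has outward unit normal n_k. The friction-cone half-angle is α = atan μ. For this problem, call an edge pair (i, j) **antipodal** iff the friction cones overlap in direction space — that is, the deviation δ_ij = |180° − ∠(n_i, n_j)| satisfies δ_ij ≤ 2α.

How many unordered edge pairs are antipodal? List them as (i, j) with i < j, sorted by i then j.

count = 7; pairs: (0,2), (0,3), (1,3), (1,4), (1,5), (2,4), (2,5)

α = atan 0.65 = 33.02°;  2α = 66.05°
n_0 = (+0.7593, -0.6508)
n_1 = (+0.8833, +0.4689)
n_2 = (+0.0645, +0.9979)
n_3 = (-0.9603, +0.2789)
n_4 = (-0.7743, -0.6329)
n_5 = (-0.2306, -0.9731)
  (0,1): δ = 111.44°  ·
  (0,2): δ = 53.10°  ✓
  (0,3): δ = 24.41°  ✓
  (0,4): δ = 79.86°  ·
  (0,5): δ = 117.27°  ·
  (1,2): δ = 121.66°  ·
  (1,3): δ = 44.16°  ✓
  (1,4): δ = 11.30°  ✓
  (1,5): δ = 48.71°  ✓
  (2,3): δ = 102.50°  ·
  (2,4): δ = 47.04°  ✓
  (2,5): δ = 9.63°  ✓
  (3,4): δ = 124.54°  ·
  (3,5): δ = 87.14°  ·
  (4,5): δ = 142.59°  ·
antipodal pairs: 7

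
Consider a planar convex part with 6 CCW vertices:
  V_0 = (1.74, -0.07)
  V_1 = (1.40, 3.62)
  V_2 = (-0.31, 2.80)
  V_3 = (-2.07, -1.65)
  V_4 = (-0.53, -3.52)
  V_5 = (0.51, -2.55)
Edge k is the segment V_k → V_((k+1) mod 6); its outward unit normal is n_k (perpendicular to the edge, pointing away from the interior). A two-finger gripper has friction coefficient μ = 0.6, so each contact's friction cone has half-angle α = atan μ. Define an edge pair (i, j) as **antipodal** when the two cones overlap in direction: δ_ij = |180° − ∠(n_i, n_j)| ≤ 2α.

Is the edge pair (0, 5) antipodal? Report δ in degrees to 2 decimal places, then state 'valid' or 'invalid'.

δ = 148.36°, invalid

α = atan 0.6 = 30.96°;  2α = 61.93°
edge 0: e_0 = (-0.34, +3.69);  n_0 = (+0.9958, +0.0918)
edge 5: e_5 = (+1.23, +2.48);  n_5 = (+0.8959, -0.4443)
∠(n_0, n_5) = 31.64°
δ = |180° − 31.64°| = 148.36°
148.36° > 2α = 61.93°  →  invalid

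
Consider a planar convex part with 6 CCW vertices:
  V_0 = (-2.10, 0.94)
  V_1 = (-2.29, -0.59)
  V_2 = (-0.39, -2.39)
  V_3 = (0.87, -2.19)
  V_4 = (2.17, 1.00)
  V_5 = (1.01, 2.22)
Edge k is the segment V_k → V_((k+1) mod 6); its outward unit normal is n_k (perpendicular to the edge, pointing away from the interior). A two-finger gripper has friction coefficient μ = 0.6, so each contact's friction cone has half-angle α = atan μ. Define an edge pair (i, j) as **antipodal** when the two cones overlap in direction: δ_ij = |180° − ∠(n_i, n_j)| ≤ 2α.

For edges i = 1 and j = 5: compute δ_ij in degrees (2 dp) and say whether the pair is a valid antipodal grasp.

δ = 65.82°, invalid

α = atan 0.6 = 30.96°;  2α = 61.93°
edge 1: e_1 = (+1.90, -1.80);  n_1 = (-0.6877, -0.7260)
edge 5: e_5 = (-3.11, -1.28);  n_5 = (-0.3806, +0.9247)
∠(n_1, n_5) = 114.18°
δ = |180° − 114.18°| = 65.82°
65.82° > 2α = 61.93°  →  invalid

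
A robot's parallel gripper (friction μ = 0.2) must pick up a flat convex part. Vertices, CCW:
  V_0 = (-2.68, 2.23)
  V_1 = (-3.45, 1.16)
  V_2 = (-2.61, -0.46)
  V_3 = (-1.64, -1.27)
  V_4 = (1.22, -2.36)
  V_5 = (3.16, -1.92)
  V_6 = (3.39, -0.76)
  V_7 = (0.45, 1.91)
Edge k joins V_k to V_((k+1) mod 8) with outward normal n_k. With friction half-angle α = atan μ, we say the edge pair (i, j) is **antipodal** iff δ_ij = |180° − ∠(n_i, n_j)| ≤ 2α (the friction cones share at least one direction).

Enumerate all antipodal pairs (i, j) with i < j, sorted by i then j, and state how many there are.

α = atan 0.2 = 11.31°;  2α = 22.62°
n_0 = (-0.8117, +0.5841)
n_1 = (-0.8878, -0.4603)
n_2 = (-0.6410, -0.7676)
n_3 = (-0.3561, -0.9344)
n_4 = (+0.2212, -0.9752)
n_5 = (+0.9809, -0.1945)
n_6 = (+0.6723, +0.7403)
n_7 = (+0.1017, +0.9948)
  (0,1): δ = 116.85°  ·
  (0,2): δ = 94.12°  ·
  (0,3): δ = 75.12°  ·
  (0,4): δ = 41.48°  ·
  (0,5): δ = 24.52°  ·
  (0,6): δ = 83.50°  ·
  (0,7): δ = 119.90°  ·
  (1,2): δ = 157.27°  ·
  (1,3): δ = 138.27°  ·
  (1,4): δ = 104.63°  ·
  (1,5): δ = 38.62°  ·
  (1,6): δ = 20.35°  ✓
  (1,7): δ = 56.75°  ·
  (2,3): δ = 161.00°  ·
  (2,4): δ = 127.36°  ·
  (2,5): δ = 61.35°  ·
  (2,6): δ = 2.38°  ✓
  (2,7): δ = 34.03°  ·
  (3,4): δ = 146.36°  ·
  (3,5): δ = 80.35°  ·
  (3,6): δ = 21.38°  ✓
  (3,7): δ = 15.03°  ✓
  (4,5): δ = 113.99°  ·
  (4,6): δ = 55.02°  ·
  (4,7): δ = 18.62°  ✓
  (5,6): δ = 121.03°  ·
  (5,7): δ = 84.62°  ·
  (6,7): δ = 143.59°  ·
antipodal pairs: 5

count = 5; pairs: (1,6), (2,6), (3,6), (3,7), (4,7)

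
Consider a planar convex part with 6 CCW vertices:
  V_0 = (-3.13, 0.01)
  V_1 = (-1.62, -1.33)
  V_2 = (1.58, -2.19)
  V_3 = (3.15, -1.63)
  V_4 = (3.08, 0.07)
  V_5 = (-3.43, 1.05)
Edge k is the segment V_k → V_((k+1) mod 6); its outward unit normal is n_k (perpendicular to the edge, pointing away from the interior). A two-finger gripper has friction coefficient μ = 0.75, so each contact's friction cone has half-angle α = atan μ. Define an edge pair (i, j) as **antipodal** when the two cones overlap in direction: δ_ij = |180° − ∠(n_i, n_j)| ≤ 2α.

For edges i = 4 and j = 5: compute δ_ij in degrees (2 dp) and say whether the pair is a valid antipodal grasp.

α = atan 0.75 = 36.87°;  2α = 73.74°
edge 4: e_4 = (-6.51, +0.98);  n_4 = (+0.1489, +0.9889)
edge 5: e_5 = (+0.30, -1.04);  n_5 = (-0.9608, -0.2772)
∠(n_4, n_5) = 114.65°
δ = |180° − 114.65°| = 65.35°
65.35° ≤ 2α = 73.74°  →  valid

δ = 65.35°, valid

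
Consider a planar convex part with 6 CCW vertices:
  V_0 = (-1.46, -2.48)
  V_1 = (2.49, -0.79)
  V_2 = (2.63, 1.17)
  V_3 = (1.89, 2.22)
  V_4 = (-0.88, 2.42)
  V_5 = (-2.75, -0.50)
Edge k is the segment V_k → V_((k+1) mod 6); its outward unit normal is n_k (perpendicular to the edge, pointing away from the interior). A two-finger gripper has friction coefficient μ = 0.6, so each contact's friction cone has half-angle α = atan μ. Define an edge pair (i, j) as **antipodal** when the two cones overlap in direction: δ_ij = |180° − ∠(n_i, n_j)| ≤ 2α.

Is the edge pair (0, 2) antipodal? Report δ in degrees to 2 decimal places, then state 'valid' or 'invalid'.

α = atan 0.6 = 30.96°;  2α = 61.93°
edge 0: e_0 = (+3.95, +1.69);  n_0 = (+0.3934, -0.9194)
edge 2: e_2 = (-0.74, +1.05);  n_2 = (+0.8174, +0.5761)
∠(n_0, n_2) = 102.01°
δ = |180° − 102.01°| = 77.99°
77.99° > 2α = 61.93°  →  invalid

δ = 77.99°, invalid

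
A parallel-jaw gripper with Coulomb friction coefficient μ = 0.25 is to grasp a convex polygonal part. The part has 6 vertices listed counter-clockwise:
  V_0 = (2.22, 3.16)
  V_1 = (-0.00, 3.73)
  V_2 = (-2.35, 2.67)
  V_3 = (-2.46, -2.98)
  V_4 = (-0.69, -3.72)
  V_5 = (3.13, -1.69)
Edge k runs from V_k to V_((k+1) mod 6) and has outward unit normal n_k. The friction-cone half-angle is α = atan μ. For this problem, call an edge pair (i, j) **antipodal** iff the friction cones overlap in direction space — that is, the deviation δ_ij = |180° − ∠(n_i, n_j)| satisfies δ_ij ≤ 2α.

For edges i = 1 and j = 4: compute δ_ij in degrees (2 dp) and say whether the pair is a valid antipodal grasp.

δ = 3.71°, valid

α = atan 0.25 = 14.04°;  2α = 28.07°
edge 1: e_1 = (-2.35, -1.06);  n_1 = (-0.4112, +0.9116)
edge 4: e_4 = (+3.82, +2.03);  n_4 = (+0.4693, -0.8831)
∠(n_1, n_4) = 176.29°
δ = |180° − 176.29°| = 3.71°
3.71° ≤ 2α = 28.07°  →  valid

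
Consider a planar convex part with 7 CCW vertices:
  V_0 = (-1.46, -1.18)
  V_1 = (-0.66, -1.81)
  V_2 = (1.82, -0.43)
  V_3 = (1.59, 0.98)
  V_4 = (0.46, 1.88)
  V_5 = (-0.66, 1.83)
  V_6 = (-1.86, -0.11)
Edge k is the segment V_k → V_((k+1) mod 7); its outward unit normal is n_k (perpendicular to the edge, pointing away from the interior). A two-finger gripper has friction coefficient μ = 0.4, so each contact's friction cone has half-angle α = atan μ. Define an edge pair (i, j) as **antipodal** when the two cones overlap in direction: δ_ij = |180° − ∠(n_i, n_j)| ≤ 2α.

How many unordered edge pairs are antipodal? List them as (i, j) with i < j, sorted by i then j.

count = 8; pairs: (0,2), (0,3), (0,4), (1,4), (1,5), (2,5), (2,6), (3,6)

α = atan 0.4 = 21.80°;  2α = 43.60°
n_0 = (-0.6187, -0.7856)
n_1 = (+0.4862, -0.8738)
n_2 = (+0.9870, +0.1610)
n_3 = (+0.6230, +0.7822)
n_4 = (-0.0446, +0.9990)
n_5 = (-0.8505, +0.5261)
n_6 = (-0.9367, -0.3502)
  (0,1): δ = 112.69°  ·
  (0,2): δ = 42.52°  ✓
  (0,3): δ = 0.32°  ✓
  (0,4): δ = 40.78°  ✓
  (0,5): δ = 96.48°  ·
  (0,6): δ = 148.72°  ·
  (1,2): δ = 109.83°  ·
  (1,3): δ = 67.63°  ·
  (1,4): δ = 26.54°  ✓
  (1,5): δ = 29.17°  ✓
  (1,6): δ = 81.40°  ·
  (2,3): δ = 137.80°  ·
  (2,4): δ = 96.71°  ·
  (2,5): δ = 41.00°  ✓
  (2,6): δ = 11.23°  ✓
  (3,4): δ = 138.91°  ·
  (3,5): δ = 83.20°  ·
  (3,6): δ = 30.97°  ✓
  (4,5): δ = 124.30°  ·
  (4,6): δ = 72.06°  ·
  (5,6): δ = 127.76°  ·
antipodal pairs: 8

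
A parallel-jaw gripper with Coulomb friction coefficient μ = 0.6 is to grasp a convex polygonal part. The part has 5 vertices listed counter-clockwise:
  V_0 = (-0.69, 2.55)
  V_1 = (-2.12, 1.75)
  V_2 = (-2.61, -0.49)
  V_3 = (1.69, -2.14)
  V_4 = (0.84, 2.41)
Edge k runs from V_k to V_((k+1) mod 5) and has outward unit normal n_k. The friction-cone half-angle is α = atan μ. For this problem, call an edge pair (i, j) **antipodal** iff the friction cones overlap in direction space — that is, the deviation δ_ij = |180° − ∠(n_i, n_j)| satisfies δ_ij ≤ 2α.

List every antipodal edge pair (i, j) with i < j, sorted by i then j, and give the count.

α = atan 0.6 = 30.96°;  2α = 61.93°
n_0 = (-0.4882, +0.8727)
n_1 = (-0.9769, +0.2137)
n_2 = (-0.3583, -0.9336)
n_3 = (+0.9830, +0.1836)
n_4 = (+0.0911, +0.9958)
  (0,1): δ = 131.56°  ·
  (0,2): δ = 50.22°  ✓
  (0,3): δ = 71.36°  ·
  (0,4): δ = 145.55°  ·
  (1,2): δ = 98.65°  ·
  (1,3): δ = 22.92°  ✓
  (1,4): δ = 97.11°  ·
  (2,3): δ = 58.43°  ✓
  (2,4): δ = 15.76°  ✓
  (3,4): δ = 105.81°  ·
antipodal pairs: 4

count = 4; pairs: (0,2), (1,3), (2,3), (2,4)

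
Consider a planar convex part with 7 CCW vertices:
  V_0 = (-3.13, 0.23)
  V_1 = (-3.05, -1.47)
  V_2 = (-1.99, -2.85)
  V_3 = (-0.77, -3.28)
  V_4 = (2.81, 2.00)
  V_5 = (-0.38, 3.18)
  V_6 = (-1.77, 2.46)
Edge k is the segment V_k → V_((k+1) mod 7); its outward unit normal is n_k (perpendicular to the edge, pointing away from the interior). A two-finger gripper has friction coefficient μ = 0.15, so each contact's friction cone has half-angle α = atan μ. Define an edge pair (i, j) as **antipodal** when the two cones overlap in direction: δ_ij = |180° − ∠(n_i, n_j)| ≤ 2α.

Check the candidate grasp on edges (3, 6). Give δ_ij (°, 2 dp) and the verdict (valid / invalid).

δ = 2.76°, valid

α = atan 0.15 = 8.53°;  2α = 17.06°
edge 3: e_3 = (+3.58, +5.28);  n_3 = (+0.8277, -0.5612)
edge 6: e_6 = (-1.36, -2.23);  n_6 = (-0.8538, +0.5207)
∠(n_3, n_6) = 177.24°
δ = |180° − 177.24°| = 2.76°
2.76° ≤ 2α = 17.06°  →  valid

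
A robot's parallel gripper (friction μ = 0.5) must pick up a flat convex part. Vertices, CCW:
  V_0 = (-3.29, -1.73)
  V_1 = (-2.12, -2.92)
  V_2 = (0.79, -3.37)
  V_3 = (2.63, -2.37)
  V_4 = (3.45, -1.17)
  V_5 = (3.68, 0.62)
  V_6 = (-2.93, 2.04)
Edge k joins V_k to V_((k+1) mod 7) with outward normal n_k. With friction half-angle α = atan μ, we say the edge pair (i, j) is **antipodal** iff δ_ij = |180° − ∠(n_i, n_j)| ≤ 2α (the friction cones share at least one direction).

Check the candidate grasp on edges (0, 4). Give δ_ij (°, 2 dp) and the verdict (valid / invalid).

δ = 51.84°, valid

α = atan 0.5 = 26.57°;  2α = 53.13°
edge 0: e_0 = (+1.17, -1.19);  n_0 = (-0.7131, -0.7011)
edge 4: e_4 = (+0.23, +1.79);  n_4 = (+0.9918, -0.1274)
∠(n_0, n_4) = 128.16°
δ = |180° − 128.16°| = 51.84°
51.84° ≤ 2α = 53.13°  →  valid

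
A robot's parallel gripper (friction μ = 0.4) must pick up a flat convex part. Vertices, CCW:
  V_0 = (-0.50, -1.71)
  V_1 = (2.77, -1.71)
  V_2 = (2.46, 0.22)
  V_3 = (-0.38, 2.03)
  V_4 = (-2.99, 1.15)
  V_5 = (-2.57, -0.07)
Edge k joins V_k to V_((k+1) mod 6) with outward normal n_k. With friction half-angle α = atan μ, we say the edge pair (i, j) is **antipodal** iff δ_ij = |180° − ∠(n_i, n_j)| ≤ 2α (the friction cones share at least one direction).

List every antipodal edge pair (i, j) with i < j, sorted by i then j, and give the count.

α = atan 0.4 = 21.80°;  2α = 43.60°
n_0 = (+0.0000, -1.0000)
n_1 = (+0.9873, +0.1586)
n_2 = (+0.5375, +0.8433)
n_3 = (-0.3195, +0.9476)
n_4 = (-0.9455, -0.3255)
n_5 = (-0.6210, -0.7838)
  (0,1): δ = 80.87°  ·
  (0,2): δ = 32.51°  ✓
  (0,3): δ = 18.63°  ✓
  (0,4): δ = 109.00°  ·
  (0,5): δ = 141.61°  ·
  (1,2): δ = 131.64°  ·
  (1,3): δ = 80.49°  ·
  (1,4): δ = 9.87°  ✓
  (1,5): δ = 42.49°  ✓
  (2,3): δ = 128.86°  ·
  (2,4): δ = 38.49°  ✓
  (2,5): δ = 5.88°  ✓
  (3,4): δ = 89.64°  ·
  (3,5): δ = 57.02°  ·
  (4,5): δ = 147.39°  ·
antipodal pairs: 6

count = 6; pairs: (0,2), (0,3), (1,4), (1,5), (2,4), (2,5)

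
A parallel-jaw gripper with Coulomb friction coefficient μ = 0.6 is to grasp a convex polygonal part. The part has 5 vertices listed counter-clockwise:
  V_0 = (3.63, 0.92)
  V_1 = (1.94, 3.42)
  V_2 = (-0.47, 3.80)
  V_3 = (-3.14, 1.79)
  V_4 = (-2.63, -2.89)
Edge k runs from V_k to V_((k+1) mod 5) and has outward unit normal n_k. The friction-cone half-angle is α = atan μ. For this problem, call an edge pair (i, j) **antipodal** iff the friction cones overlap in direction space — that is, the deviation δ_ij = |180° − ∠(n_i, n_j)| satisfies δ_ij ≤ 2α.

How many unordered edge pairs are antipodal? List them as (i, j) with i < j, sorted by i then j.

α = atan 0.6 = 30.96°;  2α = 61.93°
n_0 = (+0.8285, +0.5600)
n_1 = (+0.1558, +0.9878)
n_2 = (-0.6014, +0.7989)
n_3 = (-0.9941, -0.1083)
n_4 = (+0.5199, -0.8542)
  (0,1): δ = 133.02°  ·
  (0,2): δ = 87.09°  ·
  (0,3): δ = 27.84°  ✓
  (0,4): δ = 87.27°  ·
  (1,2): δ = 134.07°  ·
  (1,3): δ = 74.82°  ·
  (1,4): δ = 40.29°  ✓
  (2,3): δ = 120.75°  ·
  (2,4): δ = 5.65°  ✓
  (3,4): δ = 64.89°  ·
antipodal pairs: 3

count = 3; pairs: (0,3), (1,4), (2,4)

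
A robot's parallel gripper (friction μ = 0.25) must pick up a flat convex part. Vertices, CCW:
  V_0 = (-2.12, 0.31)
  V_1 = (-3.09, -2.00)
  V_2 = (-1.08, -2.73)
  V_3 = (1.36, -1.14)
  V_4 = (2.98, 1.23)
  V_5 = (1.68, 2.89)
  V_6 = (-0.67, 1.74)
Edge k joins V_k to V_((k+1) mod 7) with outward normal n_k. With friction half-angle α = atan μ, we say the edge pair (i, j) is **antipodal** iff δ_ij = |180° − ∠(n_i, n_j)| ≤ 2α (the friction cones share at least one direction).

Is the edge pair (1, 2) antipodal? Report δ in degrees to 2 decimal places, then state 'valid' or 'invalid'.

α = atan 0.25 = 14.04°;  2α = 28.07°
edge 1: e_1 = (+2.01, -0.73);  n_1 = (-0.3414, -0.9399)
edge 2: e_2 = (+2.44, +1.59);  n_2 = (+0.5460, -0.8378)
∠(n_1, n_2) = 53.05°
δ = |180° − 53.05°| = 126.95°
126.95° > 2α = 28.07°  →  invalid

δ = 126.95°, invalid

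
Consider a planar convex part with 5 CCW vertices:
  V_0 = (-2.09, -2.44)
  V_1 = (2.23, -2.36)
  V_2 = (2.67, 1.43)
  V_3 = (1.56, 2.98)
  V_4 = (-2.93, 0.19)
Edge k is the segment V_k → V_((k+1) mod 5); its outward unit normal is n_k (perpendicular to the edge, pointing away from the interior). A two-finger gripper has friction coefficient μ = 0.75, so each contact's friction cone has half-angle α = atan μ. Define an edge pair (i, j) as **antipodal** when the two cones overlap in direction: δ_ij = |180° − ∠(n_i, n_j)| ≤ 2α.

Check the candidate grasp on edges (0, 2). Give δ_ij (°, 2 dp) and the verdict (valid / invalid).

δ = 55.45°, valid

α = atan 0.75 = 36.87°;  2α = 73.74°
edge 0: e_0 = (+4.32, +0.08);  n_0 = (+0.0185, -0.9998)
edge 2: e_2 = (-1.11, +1.55);  n_2 = (+0.8130, +0.5822)
∠(n_0, n_2) = 124.55°
δ = |180° − 124.55°| = 55.45°
55.45° ≤ 2α = 73.74°  →  valid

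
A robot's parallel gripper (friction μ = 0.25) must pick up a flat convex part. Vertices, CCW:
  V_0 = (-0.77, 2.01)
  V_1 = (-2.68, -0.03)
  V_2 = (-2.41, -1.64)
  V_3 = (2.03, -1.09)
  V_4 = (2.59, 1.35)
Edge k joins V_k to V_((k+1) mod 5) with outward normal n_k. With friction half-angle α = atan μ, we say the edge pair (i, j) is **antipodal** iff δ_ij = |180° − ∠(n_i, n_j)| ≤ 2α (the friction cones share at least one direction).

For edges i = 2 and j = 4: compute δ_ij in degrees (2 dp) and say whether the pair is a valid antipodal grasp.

α = atan 0.25 = 14.04°;  2α = 28.07°
edge 2: e_2 = (+4.44, +0.55);  n_2 = (+0.1229, -0.9924)
edge 4: e_4 = (-3.36, +0.66);  n_4 = (+0.1927, +0.9812)
∠(n_2, n_4) = 161.83°
δ = |180° − 161.83°| = 18.17°
18.17° ≤ 2α = 28.07°  →  valid

δ = 18.17°, valid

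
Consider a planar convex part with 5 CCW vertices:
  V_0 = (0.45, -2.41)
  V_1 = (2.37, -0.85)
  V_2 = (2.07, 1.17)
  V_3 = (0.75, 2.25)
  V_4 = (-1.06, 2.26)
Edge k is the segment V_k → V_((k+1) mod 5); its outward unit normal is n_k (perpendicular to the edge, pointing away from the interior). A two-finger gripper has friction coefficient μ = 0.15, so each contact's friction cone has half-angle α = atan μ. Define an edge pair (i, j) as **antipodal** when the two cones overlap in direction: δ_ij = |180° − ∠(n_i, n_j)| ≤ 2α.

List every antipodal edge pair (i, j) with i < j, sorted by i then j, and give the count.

α = atan 0.15 = 8.53°;  2α = 17.06°
n_0 = (+0.6306, -0.7761)
n_1 = (+0.9892, +0.1469)
n_2 = (+0.6332, +0.7740)
n_3 = (+0.0055, +1.0000)
n_4 = (-0.9515, -0.3077)
  (0,1): δ = 120.65°  ·
  (0,2): δ = 78.38°  ·
  (0,3): δ = 39.41°  ·
  (0,4): δ = 68.82°  ·
  (1,2): δ = 137.74°  ·
  (1,3): δ = 98.76°  ·
  (1,4): δ = 9.47°  ✓
  (2,3): δ = 141.03°  ·
  (2,4): δ = 32.79°  ·
  (3,4): δ = 71.77°  ·
antipodal pairs: 1

count = 1; pairs: (1,4)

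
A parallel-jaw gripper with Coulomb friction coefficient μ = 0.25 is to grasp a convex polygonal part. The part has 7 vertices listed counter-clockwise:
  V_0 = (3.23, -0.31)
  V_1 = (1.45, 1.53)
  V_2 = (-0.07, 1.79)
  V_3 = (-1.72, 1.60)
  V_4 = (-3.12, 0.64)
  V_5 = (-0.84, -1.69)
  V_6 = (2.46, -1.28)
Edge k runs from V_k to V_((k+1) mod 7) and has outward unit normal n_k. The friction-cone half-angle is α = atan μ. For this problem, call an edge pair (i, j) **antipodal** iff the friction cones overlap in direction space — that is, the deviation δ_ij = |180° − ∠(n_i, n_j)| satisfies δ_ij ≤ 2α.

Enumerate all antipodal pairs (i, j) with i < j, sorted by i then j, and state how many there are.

count = 5; pairs: (0,4), (1,5), (2,5), (3,5), (3,6)

α = atan 0.25 = 14.04°;  2α = 28.07°
n_0 = (+0.7187, +0.6953)
n_1 = (+0.1686, +0.9857)
n_2 = (-0.1144, +0.9934)
n_3 = (-0.5655, +0.8247)
n_4 = (-0.7147, -0.6994)
n_5 = (+0.1233, -0.9924)
n_6 = (+0.7832, -0.6217)
  (0,1): δ = 143.76°  ·
  (0,2): δ = 127.48°  ·
  (0,3): δ = 99.61°  ·
  (0,4): δ = 0.33°  ✓
  (0,5): δ = 53.03°  ·
  (0,6): δ = 97.51°  ·
  (1,2): δ = 163.72°  ·
  (1,3): δ = 135.85°  ·
  (1,4): δ = 35.91°  ·
  (1,5): δ = 16.79°  ✓
  (1,6): δ = 61.26°  ·
  (2,3): δ = 152.13°  ·
  (2,4): δ = 52.19°  ·
  (2,5): δ = 0.51°  ✓
  (2,6): δ = 44.99°  ·
  (3,4): δ = 80.06°  ·
  (3,5): δ = 27.36°  ✓
  (3,6): δ = 17.12°  ✓
  (4,5): δ = 127.30°  ·
  (4,6): δ = 82.82°  ·
  (5,6): δ = 135.53°  ·
antipodal pairs: 5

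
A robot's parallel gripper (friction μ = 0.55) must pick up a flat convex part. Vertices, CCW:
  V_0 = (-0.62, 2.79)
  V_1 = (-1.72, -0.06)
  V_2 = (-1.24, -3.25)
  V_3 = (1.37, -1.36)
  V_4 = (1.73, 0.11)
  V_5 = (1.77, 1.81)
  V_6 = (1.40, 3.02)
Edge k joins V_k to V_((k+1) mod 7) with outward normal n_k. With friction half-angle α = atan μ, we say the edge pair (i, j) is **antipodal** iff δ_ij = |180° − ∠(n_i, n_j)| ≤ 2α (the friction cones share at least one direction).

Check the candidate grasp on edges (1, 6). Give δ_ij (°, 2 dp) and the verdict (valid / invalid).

δ = 87.94°, invalid

α = atan 0.55 = 28.81°;  2α = 57.62°
edge 1: e_1 = (+0.48, -3.19);  n_1 = (-0.9889, -0.1488)
edge 6: e_6 = (-2.02, -0.23);  n_6 = (-0.1131, +0.9936)
∠(n_1, n_6) = 92.06°
δ = |180° − 92.06°| = 87.94°
87.94° > 2α = 57.62°  →  invalid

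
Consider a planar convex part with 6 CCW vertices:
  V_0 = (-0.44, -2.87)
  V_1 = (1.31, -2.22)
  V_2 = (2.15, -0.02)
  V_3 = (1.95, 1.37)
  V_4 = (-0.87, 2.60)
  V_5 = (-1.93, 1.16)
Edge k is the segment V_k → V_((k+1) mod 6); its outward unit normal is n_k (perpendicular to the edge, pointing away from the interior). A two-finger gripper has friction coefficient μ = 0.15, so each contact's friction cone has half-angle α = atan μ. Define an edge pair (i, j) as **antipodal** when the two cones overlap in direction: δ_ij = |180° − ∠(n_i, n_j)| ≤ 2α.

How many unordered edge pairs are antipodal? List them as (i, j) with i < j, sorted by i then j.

α = atan 0.15 = 8.53°;  2α = 17.06°
n_0 = (+0.3482, -0.9374)
n_1 = (+0.9342, -0.3567)
n_2 = (+0.9898, +0.1424)
n_3 = (+0.3998, +0.9166)
n_4 = (-0.8053, +0.5928)
n_5 = (-0.9379, -0.3468)
  (0,1): δ = 131.27°  ·
  (0,2): δ = 102.19°  ·
  (0,3): δ = 43.94°  ·
  (0,4): δ = 33.27°  ·
  (0,5): δ = 89.91°  ·
  (1,2): δ = 150.91°  ·
  (1,3): δ = 92.67°  ·
  (1,4): δ = 15.46°  ✓
  (1,5): δ = 41.19°  ·
  (2,3): δ = 121.75°  ·
  (2,4): δ = 44.54°  ·
  (2,5): δ = 12.10°  ✓
  (3,4): δ = 102.79°  ·
  (3,5): δ = 46.14°  ·
  (4,5): δ = 123.35°  ·
antipodal pairs: 2

count = 2; pairs: (1,4), (2,5)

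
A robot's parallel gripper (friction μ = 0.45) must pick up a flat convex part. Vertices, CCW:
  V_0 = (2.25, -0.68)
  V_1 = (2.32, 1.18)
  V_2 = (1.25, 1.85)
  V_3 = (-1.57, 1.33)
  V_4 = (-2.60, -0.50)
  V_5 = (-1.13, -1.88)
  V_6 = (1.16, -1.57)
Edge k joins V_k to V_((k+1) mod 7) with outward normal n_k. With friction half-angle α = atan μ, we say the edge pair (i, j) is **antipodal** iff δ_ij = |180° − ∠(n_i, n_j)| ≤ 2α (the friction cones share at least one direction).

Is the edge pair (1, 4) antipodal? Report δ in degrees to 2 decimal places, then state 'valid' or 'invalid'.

δ = 11.14°, valid

α = atan 0.45 = 24.23°;  2α = 48.46°
edge 1: e_1 = (-1.07, +0.67);  n_1 = (+0.5307, +0.8476)
edge 4: e_4 = (+1.47, -1.38);  n_4 = (-0.6844, -0.7291)
∠(n_1, n_4) = 168.86°
δ = |180° − 168.86°| = 11.14°
11.14° ≤ 2α = 48.46°  →  valid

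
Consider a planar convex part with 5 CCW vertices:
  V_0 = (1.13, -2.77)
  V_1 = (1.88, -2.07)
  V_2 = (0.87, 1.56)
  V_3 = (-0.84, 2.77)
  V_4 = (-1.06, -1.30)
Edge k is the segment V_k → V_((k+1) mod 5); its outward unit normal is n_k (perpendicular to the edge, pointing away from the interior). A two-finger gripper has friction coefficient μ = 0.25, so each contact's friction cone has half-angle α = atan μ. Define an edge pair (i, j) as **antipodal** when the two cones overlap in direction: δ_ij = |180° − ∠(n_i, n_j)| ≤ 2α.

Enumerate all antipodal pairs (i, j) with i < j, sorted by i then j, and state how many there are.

α = atan 0.25 = 14.04°;  2α = 28.07°
n_0 = (+0.6823, -0.7311)
n_1 = (+0.9634, +0.2681)
n_2 = (+0.5776, +0.8163)
n_3 = (-0.9985, +0.0540)
n_4 = (-0.5573, -0.8303)
  (0,1): δ = 117.48°  ·
  (0,2): δ = 78.31°  ·
  (0,3): δ = 43.88°  ·
  (0,4): δ = 103.10°  ·
  (1,2): δ = 140.83°  ·
  (1,3): δ = 18.64°  ✓
  (1,4): δ = 40.58°  ·
  (2,3): δ = 57.81°  ·
  (2,4): δ = 1.41°  ✓
  (3,4): δ = 120.78°  ·
antipodal pairs: 2

count = 2; pairs: (1,3), (2,4)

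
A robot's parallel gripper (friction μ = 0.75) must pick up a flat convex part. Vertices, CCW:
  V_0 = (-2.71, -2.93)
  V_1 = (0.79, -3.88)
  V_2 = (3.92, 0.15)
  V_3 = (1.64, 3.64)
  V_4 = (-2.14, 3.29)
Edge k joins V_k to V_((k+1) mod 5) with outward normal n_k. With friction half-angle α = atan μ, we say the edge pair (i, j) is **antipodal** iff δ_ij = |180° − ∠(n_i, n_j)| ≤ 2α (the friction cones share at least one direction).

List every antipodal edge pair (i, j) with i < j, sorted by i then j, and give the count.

count = 5; pairs: (0,2), (0,3), (1,3), (1,4), (2,4)

α = atan 0.75 = 36.87°;  2α = 73.74°
n_0 = (-0.2620, -0.9651)
n_1 = (+0.7898, -0.6134)
n_2 = (+0.8372, +0.5469)
n_3 = (-0.0922, +0.9957)
n_4 = (-0.9958, +0.0913)
  (0,1): δ = 112.65°  ·
  (0,2): δ = 41.66°  ✓
  (0,3): δ = 20.48°  ✓
  (0,4): δ = 99.95°  ·
  (1,2): δ = 109.01°  ·
  (1,3): δ = 46.87°  ✓
  (1,4): δ = 32.60°  ✓
  (2,3): δ = 117.87°  ·
  (2,4): δ = 38.39°  ✓
  (3,4): δ = 100.53°  ·
antipodal pairs: 5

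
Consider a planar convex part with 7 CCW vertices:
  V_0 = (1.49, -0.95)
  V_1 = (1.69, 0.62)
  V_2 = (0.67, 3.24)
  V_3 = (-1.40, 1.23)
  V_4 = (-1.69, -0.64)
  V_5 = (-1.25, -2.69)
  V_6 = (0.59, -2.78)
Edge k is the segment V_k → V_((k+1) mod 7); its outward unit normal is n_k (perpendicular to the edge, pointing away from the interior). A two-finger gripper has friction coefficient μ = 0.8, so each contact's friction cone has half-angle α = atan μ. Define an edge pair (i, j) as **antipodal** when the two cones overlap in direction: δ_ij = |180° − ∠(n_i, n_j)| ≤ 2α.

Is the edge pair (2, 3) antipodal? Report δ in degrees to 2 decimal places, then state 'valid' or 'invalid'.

δ = 142.97°, invalid

α = atan 0.8 = 38.66°;  2α = 77.32°
edge 2: e_2 = (-2.07, -2.01);  n_2 = (-0.6966, +0.7174)
edge 3: e_3 = (-0.29, -1.87);  n_3 = (-0.9882, +0.1532)
∠(n_2, n_3) = 37.03°
δ = |180° − 37.03°| = 142.97°
142.97° > 2α = 77.32°  →  invalid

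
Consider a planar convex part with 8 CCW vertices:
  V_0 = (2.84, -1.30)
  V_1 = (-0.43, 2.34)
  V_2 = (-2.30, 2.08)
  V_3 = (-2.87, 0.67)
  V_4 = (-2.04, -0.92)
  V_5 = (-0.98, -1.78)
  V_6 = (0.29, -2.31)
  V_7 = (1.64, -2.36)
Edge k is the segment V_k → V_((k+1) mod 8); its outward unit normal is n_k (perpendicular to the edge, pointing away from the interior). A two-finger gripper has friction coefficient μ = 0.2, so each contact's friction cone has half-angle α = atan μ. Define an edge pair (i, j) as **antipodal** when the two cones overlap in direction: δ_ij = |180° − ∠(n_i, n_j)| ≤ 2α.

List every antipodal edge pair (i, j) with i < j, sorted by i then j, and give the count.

α = atan 0.2 = 11.31°;  2α = 22.62°
n_0 = (+0.7439, +0.6683)
n_1 = (-0.1377, +0.9905)
n_2 = (-0.9271, +0.3748)
n_3 = (-0.8865, -0.4628)
n_4 = (-0.6300, -0.7766)
n_5 = (-0.3851, -0.9229)
n_6 = (-0.0370, -0.9993)
n_7 = (+0.6620, -0.7495)
  (0,1): δ = 124.02°  ·
  (0,2): δ = 63.95°  ·
  (0,3): δ = 14.37°  ✓
  (0,4): δ = 9.01°  ✓
  (0,5): δ = 25.41°  ·
  (0,6): δ = 45.94°  ·
  (0,7): δ = 89.52°  ·
  (1,2): δ = 119.93°  ·
  (1,3): δ = 70.35°  ·
  (1,4): δ = 46.97°  ·
  (1,5): δ = 30.57°  ·
  (1,6): δ = 10.04°  ✓
  (1,7): δ = 33.54°  ·
  (2,3): δ = 130.42°  ·
  (2,4): δ = 107.04°  ·
  (2,5): δ = 90.64°  ·
  (2,6): δ = 70.11°  ·
  (2,7): δ = 26.53°  ·
  (3,4): δ = 156.62°  ·
  (3,5): δ = 140.22°  ·
  (3,6): δ = 119.69°  ·
  (3,7): δ = 76.11°  ·
  (4,5): δ = 163.60°  ·
  (4,6): δ = 143.07°  ·
  (4,7): δ = 99.49°  ·
  (5,6): δ = 159.47°  ·
  (5,7): δ = 115.89°  ·
  (6,7): δ = 136.42°  ·
antipodal pairs: 3

count = 3; pairs: (0,3), (0,4), (1,6)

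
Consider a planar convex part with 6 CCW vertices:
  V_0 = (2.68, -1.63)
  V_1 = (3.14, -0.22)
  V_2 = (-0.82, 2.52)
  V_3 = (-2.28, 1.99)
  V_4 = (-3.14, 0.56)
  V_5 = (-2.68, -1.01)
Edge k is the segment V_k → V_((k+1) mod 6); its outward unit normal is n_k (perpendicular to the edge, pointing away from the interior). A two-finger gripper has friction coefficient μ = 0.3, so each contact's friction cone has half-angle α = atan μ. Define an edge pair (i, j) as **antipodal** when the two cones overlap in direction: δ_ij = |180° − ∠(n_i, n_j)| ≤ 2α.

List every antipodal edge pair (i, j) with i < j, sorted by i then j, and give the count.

α = atan 0.3 = 16.70°;  2α = 33.40°
n_0 = (+0.9507, -0.3102)
n_1 = (+0.5690, +0.8223)
n_2 = (-0.3412, +0.9400)
n_3 = (-0.8570, +0.5154)
n_4 = (-0.9597, -0.2812)
n_5 = (-0.1149, -0.9934)
  (0,1): δ = 106.61°  ·
  (0,2): δ = 51.98°  ·
  (0,3): δ = 12.95°  ✓
  (0,4): δ = 34.40°  ·
  (0,5): δ = 101.47°  ·
  (1,2): δ = 125.37°  ·
  (1,3): δ = 86.34°  ·
  (1,4): δ = 38.99°  ·
  (1,5): δ = 28.08°  ✓
  (2,3): δ = 140.97°  ·
  (2,4): δ = 93.62°  ·
  (2,5): δ = 26.55°  ✓
  (3,4): δ = 132.65°  ·
  (3,5): δ = 65.58°  ·
  (4,5): δ = 112.93°  ·
antipodal pairs: 3

count = 3; pairs: (0,3), (1,5), (2,5)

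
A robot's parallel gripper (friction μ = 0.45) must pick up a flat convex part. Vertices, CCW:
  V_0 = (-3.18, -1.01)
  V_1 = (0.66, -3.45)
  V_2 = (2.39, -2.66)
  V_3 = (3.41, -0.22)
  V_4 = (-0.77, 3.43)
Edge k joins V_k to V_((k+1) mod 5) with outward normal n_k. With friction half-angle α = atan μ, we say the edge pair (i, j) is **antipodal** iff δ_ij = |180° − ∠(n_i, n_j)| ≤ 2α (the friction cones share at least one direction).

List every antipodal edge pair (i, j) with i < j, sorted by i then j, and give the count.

count = 3; pairs: (0,3), (1,4), (2,4)

α = atan 0.45 = 24.23°;  2α = 48.46°
n_0 = (-0.5363, -0.8440)
n_1 = (+0.4154, -0.9096)
n_2 = (+0.9226, -0.3857)
n_3 = (+0.6577, +0.7532)
n_4 = (-0.8789, +0.4770)
  (0,1): δ = 123.02°  ·
  (0,2): δ = 80.25°  ·
  (0,3): δ = 8.70°  ✓
  (0,4): δ = 93.94°  ·
  (1,2): δ = 137.23°  ·
  (1,3): δ = 65.67°  ·
  (1,4): δ = 36.96°  ✓
  (2,3): δ = 108.44°  ·
  (2,4): δ = 5.81°  ✓
  (3,4): δ = 77.37°  ·
antipodal pairs: 3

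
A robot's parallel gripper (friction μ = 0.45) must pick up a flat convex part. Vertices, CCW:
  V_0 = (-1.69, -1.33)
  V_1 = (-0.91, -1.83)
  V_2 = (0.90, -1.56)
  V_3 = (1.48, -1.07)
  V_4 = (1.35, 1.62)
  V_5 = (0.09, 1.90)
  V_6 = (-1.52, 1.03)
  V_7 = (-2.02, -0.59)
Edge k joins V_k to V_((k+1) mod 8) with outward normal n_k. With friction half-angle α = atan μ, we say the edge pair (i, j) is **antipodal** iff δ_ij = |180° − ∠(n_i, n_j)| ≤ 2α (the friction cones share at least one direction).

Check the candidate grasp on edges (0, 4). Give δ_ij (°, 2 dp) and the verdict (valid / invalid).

δ = 20.13°, valid

α = atan 0.45 = 24.23°;  2α = 48.46°
edge 0: e_0 = (+0.78, -0.50);  n_0 = (-0.5397, -0.8419)
edge 4: e_4 = (-1.26, +0.28);  n_4 = (+0.2169, +0.9762)
∠(n_0, n_4) = 159.87°
δ = |180° − 159.87°| = 20.13°
20.13° ≤ 2α = 48.46°  →  valid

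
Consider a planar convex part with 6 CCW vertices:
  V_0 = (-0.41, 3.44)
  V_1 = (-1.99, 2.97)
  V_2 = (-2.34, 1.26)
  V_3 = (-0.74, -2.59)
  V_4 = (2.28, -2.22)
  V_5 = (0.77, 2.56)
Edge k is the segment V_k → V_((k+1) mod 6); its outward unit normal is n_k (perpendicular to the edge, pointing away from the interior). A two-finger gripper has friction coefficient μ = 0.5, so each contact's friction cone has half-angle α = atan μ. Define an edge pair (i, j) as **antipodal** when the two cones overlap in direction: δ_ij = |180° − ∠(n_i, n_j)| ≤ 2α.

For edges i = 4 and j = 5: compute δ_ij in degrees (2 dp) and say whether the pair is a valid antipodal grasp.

δ = 144.25°, invalid

α = atan 0.5 = 26.57°;  2α = 53.13°
edge 4: e_4 = (-1.51, +4.78);  n_4 = (+0.9536, +0.3012)
edge 5: e_5 = (-1.18, +0.88);  n_5 = (+0.5978, +0.8016)
∠(n_4, n_5) = 35.75°
δ = |180° − 35.75°| = 144.25°
144.25° > 2α = 53.13°  →  invalid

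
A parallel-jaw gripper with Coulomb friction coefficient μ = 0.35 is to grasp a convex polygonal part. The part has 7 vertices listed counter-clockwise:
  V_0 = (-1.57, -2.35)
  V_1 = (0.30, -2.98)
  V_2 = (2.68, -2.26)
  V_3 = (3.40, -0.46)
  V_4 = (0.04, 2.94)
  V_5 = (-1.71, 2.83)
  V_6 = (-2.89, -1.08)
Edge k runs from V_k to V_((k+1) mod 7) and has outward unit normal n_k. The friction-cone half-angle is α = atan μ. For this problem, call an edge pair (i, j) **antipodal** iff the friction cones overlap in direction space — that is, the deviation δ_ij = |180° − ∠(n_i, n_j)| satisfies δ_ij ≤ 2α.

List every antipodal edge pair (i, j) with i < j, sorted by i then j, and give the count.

α = atan 0.35 = 19.29°;  2α = 38.58°
n_0 = (-0.3193, -0.9477)
n_1 = (+0.2896, -0.9572)
n_2 = (+0.9285, -0.3714)
n_3 = (+0.7113, +0.7029)
n_4 = (-0.0627, +0.9980)
n_5 = (-0.9574, +0.2889)
n_6 = (-0.6933, -0.7206)
  (0,1): δ = 144.55°  ·
  (0,2): δ = 93.18°  ·
  (0,3): δ = 26.72°  ✓
  (0,4): δ = 22.22°  ✓
  (0,5): δ = 91.83°  ·
  (0,6): δ = 154.72°  ·
  (1,2): δ = 128.63°  ·
  (1,3): δ = 62.17°  ·
  (1,4): δ = 13.23°  ✓
  (1,5): δ = 56.38°  ·
  (1,6): δ = 119.27°  ·
  (2,3): δ = 113.54°  ·
  (2,4): δ = 64.60°  ·
  (2,5): δ = 5.01°  ✓
  (2,6): δ = 67.91°  ·
  (3,4): δ = 131.06°  ·
  (3,5): δ = 61.45°  ·
  (3,6): δ = 1.44°  ✓
  (4,5): δ = 110.39°  ·
  (4,6): δ = 47.49°  ·
  (5,6): δ = 117.10°  ·
antipodal pairs: 5

count = 5; pairs: (0,3), (0,4), (1,4), (2,5), (3,6)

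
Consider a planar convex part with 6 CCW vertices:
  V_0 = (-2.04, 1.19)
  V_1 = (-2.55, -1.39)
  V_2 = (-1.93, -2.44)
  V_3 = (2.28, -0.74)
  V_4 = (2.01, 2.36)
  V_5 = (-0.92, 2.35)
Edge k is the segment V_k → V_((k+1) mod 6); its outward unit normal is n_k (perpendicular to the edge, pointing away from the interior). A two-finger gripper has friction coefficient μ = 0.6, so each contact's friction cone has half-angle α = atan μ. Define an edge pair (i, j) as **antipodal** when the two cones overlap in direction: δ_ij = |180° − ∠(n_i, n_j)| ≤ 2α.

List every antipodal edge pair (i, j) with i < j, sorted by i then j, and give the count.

α = atan 0.6 = 30.96°;  2α = 61.93°
n_0 = (-0.9810, +0.1939)
n_1 = (-0.8611, -0.5085)
n_2 = (+0.3744, -0.9273)
n_3 = (+0.9962, +0.0868)
n_4 = (-0.0034, +1.0000)
n_5 = (-0.7194, +0.6946)
  (0,1): δ = 138.26°  ·
  (0,2): δ = 56.83°  ✓
  (0,3): δ = 16.16°  ✓
  (0,4): δ = 101.38°  ·
  (0,5): δ = 147.19°  ·
  (1,2): δ = 98.57°  ·
  (1,3): δ = 25.58°  ✓
  (1,4): δ = 59.63°  ✓
  (1,5): δ = 105.44°  ·
  (2,3): δ = 107.01°  ·
  (2,4): δ = 21.79°  ✓
  (2,5): δ = 24.02°  ✓
  (3,4): δ = 94.78°  ·
  (3,5): δ = 48.97°  ✓
  (4,5): δ = 134.19°  ·
antipodal pairs: 7

count = 7; pairs: (0,2), (0,3), (1,3), (1,4), (2,4), (2,5), (3,5)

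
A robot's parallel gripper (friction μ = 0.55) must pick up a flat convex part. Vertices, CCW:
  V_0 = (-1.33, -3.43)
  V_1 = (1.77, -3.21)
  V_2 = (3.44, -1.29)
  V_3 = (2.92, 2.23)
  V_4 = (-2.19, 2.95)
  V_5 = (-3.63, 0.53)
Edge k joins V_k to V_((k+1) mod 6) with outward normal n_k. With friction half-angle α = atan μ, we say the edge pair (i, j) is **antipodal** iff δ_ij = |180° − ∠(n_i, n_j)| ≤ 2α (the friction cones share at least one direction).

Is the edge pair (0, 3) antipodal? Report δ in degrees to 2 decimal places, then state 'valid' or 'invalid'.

δ = 12.08°, valid

α = atan 0.55 = 28.81°;  2α = 57.62°
edge 0: e_0 = (+3.10, +0.22);  n_0 = (+0.0708, -0.9975)
edge 3: e_3 = (-5.11, +0.72);  n_3 = (+0.1395, +0.9902)
∠(n_0, n_3) = 167.92°
δ = |180° − 167.92°| = 12.08°
12.08° ≤ 2α = 57.62°  →  valid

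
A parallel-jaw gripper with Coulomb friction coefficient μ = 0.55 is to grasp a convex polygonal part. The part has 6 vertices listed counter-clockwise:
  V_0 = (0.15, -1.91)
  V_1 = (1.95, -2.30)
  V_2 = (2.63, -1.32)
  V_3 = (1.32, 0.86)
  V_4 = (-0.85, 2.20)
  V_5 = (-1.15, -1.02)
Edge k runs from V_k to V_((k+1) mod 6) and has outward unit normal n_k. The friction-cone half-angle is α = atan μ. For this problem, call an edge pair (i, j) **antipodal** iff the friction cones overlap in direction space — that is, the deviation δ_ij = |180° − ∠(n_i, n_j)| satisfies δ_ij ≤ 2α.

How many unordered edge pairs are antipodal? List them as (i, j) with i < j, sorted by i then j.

count = 6; pairs: (0,2), (0,3), (1,4), (2,4), (2,5), (3,5)

α = atan 0.55 = 28.81°;  2α = 57.62°
n_0 = (-0.2118, -0.9773)
n_1 = (+0.8216, -0.5701)
n_2 = (+0.8571, +0.5151)
n_3 = (+0.5254, +0.8508)
n_4 = (-0.9957, +0.0928)
n_5 = (-0.5649, -0.8252)
  (0,1): δ = 112.53°  ·
  (0,2): δ = 46.77°  ✓
  (0,3): δ = 19.47°  ✓
  (0,4): δ = 96.90°  ·
  (0,5): δ = 157.83°  ·
  (1,2): δ = 114.24°  ·
  (1,3): δ = 86.94°  ·
  (1,4): δ = 29.43°  ✓
  (1,5): δ = 90.36°  ·
  (2,3): δ = 152.70°  ·
  (2,4): δ = 36.33°  ✓
  (2,5): δ = 24.60°  ✓
  (3,4): δ = 63.63°  ·
  (3,5): δ = 2.70°  ✓
  (4,5): δ = 119.07°  ·
antipodal pairs: 6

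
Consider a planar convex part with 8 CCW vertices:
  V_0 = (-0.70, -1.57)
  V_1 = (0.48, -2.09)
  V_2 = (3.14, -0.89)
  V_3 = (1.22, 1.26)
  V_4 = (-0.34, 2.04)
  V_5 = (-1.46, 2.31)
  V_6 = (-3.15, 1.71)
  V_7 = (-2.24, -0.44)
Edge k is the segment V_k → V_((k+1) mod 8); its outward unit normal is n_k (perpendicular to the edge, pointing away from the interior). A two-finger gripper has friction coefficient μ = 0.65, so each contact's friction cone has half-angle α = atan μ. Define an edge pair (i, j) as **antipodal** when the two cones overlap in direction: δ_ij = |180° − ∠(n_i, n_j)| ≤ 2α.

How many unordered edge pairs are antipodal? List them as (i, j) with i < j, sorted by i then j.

count = 14; pairs: (0,2), (0,3), (0,4), (0,5), (1,3), (1,4), (1,5), (2,6), (2,7), (3,6), (3,7), (4,6), (4,7), (5,7)

α = atan 0.65 = 33.02°;  2α = 66.05°
n_0 = (-0.4033, -0.9151)
n_1 = (+0.4112, -0.9115)
n_2 = (+0.7459, +0.6661)
n_3 = (+0.4472, +0.8944)
n_4 = (+0.2344, +0.9722)
n_5 = (-0.3346, +0.9424)
n_6 = (-0.9209, -0.3898)
n_7 = (-0.5916, -0.8062)
  (0,1): δ = 131.94°  ·
  (0,2): δ = 24.45°  ✓
  (0,3): δ = 2.78°  ✓
  (0,4): δ = 10.23°  ✓
  (0,5): δ = 43.33°  ✓
  (0,6): δ = 136.72°  ·
  (0,7): δ = 167.51°  ·
  (1,2): δ = 72.52°  ·
  (1,3): δ = 50.85°  ✓
  (1,4): δ = 37.84°  ✓
  (1,5): δ = 4.74°  ✓
  (1,6): δ = 88.66°  ·
  (1,7): δ = 119.45°  ·
  (2,3): δ = 158.33°  ·
  (2,4): δ = 145.32°  ·
  (2,5): δ = 112.22°  ·
  (2,6): δ = 18.82°  ✓
  (2,7): δ = 11.96°  ✓
  (3,4): δ = 166.99°  ·
  (3,5): δ = 133.89°  ·
  (3,6): δ = 40.49°  ✓
  (3,7): δ = 9.70°  ✓
  (4,5): δ = 146.90°  ·
  (4,6): δ = 53.51°  ✓
  (4,7): δ = 22.72°  ✓
  (5,6): δ = 86.61°  ·
  (5,7): δ = 55.82°  ✓
  (6,7): δ = 149.21°  ·
antipodal pairs: 14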